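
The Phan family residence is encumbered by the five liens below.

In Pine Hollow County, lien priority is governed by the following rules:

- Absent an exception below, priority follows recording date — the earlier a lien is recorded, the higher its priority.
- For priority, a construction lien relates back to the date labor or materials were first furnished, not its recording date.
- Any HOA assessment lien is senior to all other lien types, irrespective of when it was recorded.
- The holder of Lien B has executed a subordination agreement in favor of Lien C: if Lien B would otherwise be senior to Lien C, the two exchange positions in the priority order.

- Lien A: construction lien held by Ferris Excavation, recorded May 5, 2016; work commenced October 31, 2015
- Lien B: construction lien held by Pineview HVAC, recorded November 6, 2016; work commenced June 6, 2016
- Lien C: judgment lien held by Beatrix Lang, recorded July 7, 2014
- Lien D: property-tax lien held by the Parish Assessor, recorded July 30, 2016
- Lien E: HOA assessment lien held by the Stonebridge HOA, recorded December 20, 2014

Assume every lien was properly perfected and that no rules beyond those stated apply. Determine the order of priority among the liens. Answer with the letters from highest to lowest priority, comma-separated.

E, C, A, B, D

Effective dates: A's effective date is October 31, 2015, when work began; B is treated as recorded June 6, 2016, the work-commencement date.
E, as an HOA assessment lien, has superpriority and ranks first.
Among the remaining liens, by effective date: C (July 7, 2014), A (October 31, 2015), B (June 6, 2016), D (July 30, 2016).
B already ranks below C; the subordination has no effect.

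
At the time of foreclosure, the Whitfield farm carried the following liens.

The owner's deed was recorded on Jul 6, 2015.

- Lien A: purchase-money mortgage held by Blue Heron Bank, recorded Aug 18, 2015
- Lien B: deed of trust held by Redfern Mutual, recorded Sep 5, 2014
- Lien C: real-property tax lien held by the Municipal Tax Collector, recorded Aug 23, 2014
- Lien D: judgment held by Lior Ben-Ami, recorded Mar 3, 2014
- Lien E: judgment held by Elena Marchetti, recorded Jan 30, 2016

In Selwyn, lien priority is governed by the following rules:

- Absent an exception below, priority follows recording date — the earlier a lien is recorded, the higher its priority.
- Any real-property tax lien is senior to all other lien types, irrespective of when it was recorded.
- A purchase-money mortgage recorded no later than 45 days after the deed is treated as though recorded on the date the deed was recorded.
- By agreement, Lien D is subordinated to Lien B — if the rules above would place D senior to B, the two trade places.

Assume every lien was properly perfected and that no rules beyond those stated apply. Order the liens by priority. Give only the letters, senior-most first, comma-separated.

C, B, D, A, E

Adjusting effective dates: A relates back to the deed date Jul 6, 2015.
C is a real-property tax lien and takes priority over every other lien.
The other liens, earliest effective date first: D (Mar 3, 2014), B (Sep 5, 2014), A (Jul 6, 2015), E (Jan 30, 2016).
Because D would otherwise rank above B, the subordination swaps them.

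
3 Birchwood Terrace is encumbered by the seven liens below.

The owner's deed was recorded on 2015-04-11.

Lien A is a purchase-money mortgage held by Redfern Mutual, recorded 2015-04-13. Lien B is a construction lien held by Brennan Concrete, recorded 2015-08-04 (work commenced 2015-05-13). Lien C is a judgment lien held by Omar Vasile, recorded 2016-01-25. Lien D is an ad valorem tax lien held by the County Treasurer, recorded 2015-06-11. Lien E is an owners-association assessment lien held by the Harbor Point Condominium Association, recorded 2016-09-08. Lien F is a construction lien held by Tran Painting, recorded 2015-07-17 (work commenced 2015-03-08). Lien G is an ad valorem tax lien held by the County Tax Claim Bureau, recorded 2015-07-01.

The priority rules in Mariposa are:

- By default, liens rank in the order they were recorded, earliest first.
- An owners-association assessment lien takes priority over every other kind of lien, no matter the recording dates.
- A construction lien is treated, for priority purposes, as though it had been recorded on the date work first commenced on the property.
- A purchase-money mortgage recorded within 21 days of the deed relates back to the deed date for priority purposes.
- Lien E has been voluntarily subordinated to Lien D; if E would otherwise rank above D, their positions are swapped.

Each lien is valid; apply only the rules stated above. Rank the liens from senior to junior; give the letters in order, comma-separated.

D, F, A, B, E, G, C

First, effective dates: A was recorded within the 21-day window, so its effective date is the deed date 2015-04-11; B's effective date is 2015-05-13, when work began; F relates back to 2015-03-08 (work commenced).
As an owners-association assessment lien, E is senior to every other lien.
The other liens, earliest effective date first: F (2015-03-08), A (2015-04-11), B (2015-05-13), D (2015-06-11), G (2015-07-01), C (2016-01-25).
The subordination applies — E was senior to D — so E and D swap.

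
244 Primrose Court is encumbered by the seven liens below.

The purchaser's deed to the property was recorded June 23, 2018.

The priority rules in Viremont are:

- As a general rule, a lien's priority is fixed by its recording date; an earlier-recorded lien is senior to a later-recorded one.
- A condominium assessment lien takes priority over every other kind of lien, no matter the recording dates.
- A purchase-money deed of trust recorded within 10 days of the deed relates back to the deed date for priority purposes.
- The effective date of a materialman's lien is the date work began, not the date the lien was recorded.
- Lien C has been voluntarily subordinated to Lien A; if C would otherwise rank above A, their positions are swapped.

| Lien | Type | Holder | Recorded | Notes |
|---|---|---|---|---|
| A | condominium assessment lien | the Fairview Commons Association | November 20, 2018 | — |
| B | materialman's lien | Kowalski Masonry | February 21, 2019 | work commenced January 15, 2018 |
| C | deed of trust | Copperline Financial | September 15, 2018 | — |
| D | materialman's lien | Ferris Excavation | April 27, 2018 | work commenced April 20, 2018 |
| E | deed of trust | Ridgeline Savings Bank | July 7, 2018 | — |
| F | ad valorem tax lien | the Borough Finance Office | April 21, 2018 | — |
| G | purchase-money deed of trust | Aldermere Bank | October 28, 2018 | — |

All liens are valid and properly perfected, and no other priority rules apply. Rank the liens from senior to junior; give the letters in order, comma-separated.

A, B, D, F, E, C, G

Effective dates after the stated exceptions: B's effective date is January 15, 2018, when work began; D is treated as recorded April 20, 2018, the work-commencement date; G was recorded 127 days after the deed — beyond 10 days — so no relation-back applies.
As a condominium assessment lien, A is senior to every other lien.
Remaining liens by effective date: B (January 15, 2018), D (April 20, 2018), F (April 21, 2018), E (July 7, 2018), C (September 15, 2018), G (October 28, 2018).
Since C is not senior to A, the subordination leaves the order unchanged.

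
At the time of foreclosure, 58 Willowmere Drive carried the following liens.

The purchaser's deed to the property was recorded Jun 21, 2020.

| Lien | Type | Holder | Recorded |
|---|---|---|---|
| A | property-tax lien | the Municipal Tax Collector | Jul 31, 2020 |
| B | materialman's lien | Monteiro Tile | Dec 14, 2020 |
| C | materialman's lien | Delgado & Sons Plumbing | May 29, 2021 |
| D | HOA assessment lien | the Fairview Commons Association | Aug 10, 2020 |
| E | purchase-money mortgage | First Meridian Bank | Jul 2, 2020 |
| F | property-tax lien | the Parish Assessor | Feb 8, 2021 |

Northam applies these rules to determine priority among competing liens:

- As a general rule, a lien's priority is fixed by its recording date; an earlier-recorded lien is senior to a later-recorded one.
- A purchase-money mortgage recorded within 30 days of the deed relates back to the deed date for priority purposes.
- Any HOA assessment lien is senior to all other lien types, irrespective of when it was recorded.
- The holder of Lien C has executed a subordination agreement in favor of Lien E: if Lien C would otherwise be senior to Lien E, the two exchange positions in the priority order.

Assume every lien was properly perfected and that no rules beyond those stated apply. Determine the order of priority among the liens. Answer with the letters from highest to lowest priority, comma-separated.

D, E, A, B, F, C

Effective dates after the stated exceptions: E's effective date is the deed date, Jun 21, 2020.
D, as an HOA assessment lien, has superpriority and ranks first.
Remaining liens by effective date: E (Jun 21, 2020), A (Jul 31, 2020), B (Dec 14, 2020), F (Feb 8, 2021), C (May 29, 2021).
C already ranks below E; the subordination has no effect.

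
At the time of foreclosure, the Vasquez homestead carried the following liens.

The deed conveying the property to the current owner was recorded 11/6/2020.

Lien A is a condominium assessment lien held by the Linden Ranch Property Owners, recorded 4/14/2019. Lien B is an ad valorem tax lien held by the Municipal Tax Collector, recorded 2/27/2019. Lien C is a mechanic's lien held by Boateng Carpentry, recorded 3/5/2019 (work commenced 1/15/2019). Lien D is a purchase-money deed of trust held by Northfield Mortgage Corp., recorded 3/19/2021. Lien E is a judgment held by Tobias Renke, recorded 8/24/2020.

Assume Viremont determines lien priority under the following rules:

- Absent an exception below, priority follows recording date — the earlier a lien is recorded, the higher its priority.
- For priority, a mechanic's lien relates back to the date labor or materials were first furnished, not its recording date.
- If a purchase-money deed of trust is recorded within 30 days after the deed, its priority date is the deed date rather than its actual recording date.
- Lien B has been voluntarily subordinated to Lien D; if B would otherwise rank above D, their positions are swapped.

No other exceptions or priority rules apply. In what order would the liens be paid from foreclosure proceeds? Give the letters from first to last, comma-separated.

C, D, A, E, B

Effective dates: C is treated as recorded 1/15/2019, the work-commencement date; D was recorded 133 days after the deed — beyond 30 days — so no relation-back applies.
Ordering by effective date: C (1/15/2019), B (2/27/2019), A (4/14/2019), E (8/24/2020), D (3/19/2021).
B would otherwise be senior to D, so under the subordination agreement B and D exchange positions.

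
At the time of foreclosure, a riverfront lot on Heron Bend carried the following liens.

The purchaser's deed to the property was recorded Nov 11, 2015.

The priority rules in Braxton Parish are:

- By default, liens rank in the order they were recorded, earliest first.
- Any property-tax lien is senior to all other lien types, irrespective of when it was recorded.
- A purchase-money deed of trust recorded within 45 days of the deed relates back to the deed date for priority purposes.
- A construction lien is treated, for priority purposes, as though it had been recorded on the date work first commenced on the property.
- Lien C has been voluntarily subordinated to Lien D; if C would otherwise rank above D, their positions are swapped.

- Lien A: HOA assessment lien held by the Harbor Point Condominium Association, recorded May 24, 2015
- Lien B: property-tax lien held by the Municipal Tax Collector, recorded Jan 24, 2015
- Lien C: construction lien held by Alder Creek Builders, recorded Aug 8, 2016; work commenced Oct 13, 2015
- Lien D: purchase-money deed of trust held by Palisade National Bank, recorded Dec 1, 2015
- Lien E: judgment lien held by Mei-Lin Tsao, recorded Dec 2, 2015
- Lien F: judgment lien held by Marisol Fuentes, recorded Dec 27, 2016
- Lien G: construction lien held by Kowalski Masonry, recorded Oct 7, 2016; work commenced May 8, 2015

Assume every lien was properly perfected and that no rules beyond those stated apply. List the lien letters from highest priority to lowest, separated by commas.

First, effective dates: C's effective date is Oct 13, 2015, when work began; D relates back to the deed date Nov 11, 2015; G's effective date is May 8, 2015, when work began.
B is a property-tax lien and takes priority over every other lien.
The other liens, earliest effective date first: G (May 8, 2015), A (May 24, 2015), C (Oct 13, 2015), D (Nov 11, 2015), E (Dec 2, 2015), F (Dec 27, 2016).
C is senior to D before the subordination, so the two trade places.

B, G, A, D, C, E, F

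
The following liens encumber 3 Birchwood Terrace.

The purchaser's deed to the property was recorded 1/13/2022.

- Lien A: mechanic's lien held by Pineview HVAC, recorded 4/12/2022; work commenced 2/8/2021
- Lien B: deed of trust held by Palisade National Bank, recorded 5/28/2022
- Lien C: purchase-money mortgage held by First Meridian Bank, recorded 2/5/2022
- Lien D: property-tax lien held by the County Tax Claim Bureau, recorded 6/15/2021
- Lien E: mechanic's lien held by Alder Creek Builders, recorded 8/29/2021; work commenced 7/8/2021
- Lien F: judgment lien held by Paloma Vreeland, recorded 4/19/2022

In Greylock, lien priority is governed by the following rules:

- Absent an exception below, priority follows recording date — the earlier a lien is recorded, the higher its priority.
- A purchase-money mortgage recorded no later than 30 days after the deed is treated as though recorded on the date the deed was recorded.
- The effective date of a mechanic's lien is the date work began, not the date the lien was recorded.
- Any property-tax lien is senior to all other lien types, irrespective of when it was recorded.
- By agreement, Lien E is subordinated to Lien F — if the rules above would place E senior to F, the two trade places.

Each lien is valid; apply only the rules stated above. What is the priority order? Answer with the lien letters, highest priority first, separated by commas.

First, effective dates: A relates back to 2/8/2021 (work commenced); C's effective date is the deed date, 1/13/2022; E relates back to 7/8/2021 (work commenced).
D is a property-tax lien and takes priority over every other lien.
Ordering the rest by effective date: A (2/8/2021), E (7/8/2021), C (1/13/2022), F (4/19/2022), B (5/28/2022).
Because E would otherwise rank above F, the subordination swaps them.

D, A, F, C, E, B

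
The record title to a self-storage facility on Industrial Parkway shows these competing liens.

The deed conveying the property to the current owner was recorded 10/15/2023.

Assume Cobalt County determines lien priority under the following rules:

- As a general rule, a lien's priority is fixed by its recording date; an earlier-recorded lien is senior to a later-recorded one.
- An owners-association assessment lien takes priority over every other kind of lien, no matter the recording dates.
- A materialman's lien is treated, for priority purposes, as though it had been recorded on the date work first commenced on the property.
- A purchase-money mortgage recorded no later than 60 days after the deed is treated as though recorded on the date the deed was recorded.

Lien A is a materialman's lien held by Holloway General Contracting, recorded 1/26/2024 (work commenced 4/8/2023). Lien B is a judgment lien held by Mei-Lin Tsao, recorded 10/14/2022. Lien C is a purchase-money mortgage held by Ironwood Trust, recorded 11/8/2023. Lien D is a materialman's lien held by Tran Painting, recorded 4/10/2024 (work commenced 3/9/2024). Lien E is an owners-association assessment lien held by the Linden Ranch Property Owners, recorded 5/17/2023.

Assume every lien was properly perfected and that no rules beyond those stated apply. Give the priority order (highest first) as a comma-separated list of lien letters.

First, effective dates: A relates back to 4/8/2023 (work commenced); C relates back to the deed date 10/15/2023; D relates back to 3/9/2024 (work commenced).
E is an owners-association assessment lien and takes priority over every other lien.
Among the remaining liens, by effective date: B (10/14/2022), A (4/8/2023), C (10/15/2023), D (3/9/2024).

E, B, A, C, D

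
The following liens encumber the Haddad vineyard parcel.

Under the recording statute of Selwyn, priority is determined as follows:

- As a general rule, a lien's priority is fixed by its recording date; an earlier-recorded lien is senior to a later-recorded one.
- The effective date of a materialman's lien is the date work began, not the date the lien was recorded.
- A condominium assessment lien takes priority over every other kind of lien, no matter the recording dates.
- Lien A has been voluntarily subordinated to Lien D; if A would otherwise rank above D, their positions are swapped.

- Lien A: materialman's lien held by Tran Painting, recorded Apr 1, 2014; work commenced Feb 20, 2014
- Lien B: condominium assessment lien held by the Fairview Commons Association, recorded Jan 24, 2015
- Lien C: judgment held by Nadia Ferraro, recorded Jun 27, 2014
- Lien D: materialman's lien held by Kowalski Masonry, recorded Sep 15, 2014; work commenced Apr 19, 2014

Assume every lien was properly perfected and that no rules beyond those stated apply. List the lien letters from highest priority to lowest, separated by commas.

Effective dates after the stated exceptions: A's effective date is Feb 20, 2014, when work began; D relates back to Apr 19, 2014 (work commenced).
B is a condominium assessment lien and takes priority over every other lien.
Ordering the rest by effective date: A (Feb 20, 2014), D (Apr 19, 2014), C (Jun 27, 2014).
The subordination applies — A was senior to D — so A and D swap.

B, D, A, C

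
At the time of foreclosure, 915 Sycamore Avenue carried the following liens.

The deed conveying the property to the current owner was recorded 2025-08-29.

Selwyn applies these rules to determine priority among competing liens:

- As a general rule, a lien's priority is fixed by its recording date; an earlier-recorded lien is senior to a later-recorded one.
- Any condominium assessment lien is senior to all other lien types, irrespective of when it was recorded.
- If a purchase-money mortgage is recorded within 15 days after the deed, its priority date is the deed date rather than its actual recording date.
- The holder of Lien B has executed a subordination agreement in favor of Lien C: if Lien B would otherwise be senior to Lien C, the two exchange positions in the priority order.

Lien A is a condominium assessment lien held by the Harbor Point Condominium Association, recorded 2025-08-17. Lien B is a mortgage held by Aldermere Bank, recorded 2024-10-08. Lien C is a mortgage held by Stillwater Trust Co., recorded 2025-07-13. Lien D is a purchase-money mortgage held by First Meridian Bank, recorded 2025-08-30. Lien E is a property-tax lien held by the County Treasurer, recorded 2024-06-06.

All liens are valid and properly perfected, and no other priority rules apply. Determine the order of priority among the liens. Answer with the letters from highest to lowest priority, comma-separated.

A, E, C, B, D

First, effective dates: D was recorded within the 15-day window, so its effective date is the deed date 2025-08-29.
A is a condominium assessment lien, so it outranks all other liens regardless of date.
The other liens, earliest effective date first: E (2024-06-06), B (2024-10-08), C (2025-07-13), D (2025-08-29).
B is senior to C before the subordination, so the two trade places.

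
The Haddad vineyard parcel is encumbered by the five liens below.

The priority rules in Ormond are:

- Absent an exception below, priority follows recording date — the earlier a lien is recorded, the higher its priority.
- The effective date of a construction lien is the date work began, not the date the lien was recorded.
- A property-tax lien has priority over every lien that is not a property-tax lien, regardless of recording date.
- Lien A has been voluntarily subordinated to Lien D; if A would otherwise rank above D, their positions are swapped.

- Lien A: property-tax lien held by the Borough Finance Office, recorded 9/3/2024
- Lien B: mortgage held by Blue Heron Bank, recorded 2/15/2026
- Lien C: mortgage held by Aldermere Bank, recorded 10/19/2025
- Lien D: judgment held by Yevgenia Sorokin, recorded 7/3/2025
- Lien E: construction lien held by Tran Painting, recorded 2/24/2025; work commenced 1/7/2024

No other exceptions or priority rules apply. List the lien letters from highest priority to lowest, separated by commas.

D, E, A, C, B

First, effective dates: E relates back to 1/7/2024 (work commenced).
A is a property-tax lien, so it outranks all other liens regardless of date.
Ordering the rest by effective date: E (1/7/2024), D (7/3/2025), C (10/19/2025), B (2/15/2026).
The subordination applies — A was senior to D — so A and D swap.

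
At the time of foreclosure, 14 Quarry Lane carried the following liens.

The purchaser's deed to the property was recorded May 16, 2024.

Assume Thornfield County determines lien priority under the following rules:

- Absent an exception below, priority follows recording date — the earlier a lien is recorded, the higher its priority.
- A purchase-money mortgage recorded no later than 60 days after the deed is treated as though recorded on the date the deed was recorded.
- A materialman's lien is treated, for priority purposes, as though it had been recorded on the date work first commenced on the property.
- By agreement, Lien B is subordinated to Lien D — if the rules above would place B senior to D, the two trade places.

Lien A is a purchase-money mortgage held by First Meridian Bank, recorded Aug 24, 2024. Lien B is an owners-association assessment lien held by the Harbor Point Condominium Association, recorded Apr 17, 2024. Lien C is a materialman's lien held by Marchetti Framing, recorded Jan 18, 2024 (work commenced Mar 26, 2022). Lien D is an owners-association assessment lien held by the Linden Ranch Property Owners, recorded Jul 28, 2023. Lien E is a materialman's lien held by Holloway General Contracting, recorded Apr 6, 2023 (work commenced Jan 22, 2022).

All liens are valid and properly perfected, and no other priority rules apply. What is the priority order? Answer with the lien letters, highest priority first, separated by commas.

E, C, D, B, A

Effective dates: A missed the 60-day window (100 days after the deed), so its recording date stands; C relates back to Mar 26, 2022 (work commenced); E relates back to Jan 22, 2022 (work commenced).
By effective date: E (Jan 22, 2022), C (Mar 26, 2022), D (Jul 28, 2023), B (Apr 17, 2024), A (Aug 24, 2024).
B already ranks below D; the subordination has no effect.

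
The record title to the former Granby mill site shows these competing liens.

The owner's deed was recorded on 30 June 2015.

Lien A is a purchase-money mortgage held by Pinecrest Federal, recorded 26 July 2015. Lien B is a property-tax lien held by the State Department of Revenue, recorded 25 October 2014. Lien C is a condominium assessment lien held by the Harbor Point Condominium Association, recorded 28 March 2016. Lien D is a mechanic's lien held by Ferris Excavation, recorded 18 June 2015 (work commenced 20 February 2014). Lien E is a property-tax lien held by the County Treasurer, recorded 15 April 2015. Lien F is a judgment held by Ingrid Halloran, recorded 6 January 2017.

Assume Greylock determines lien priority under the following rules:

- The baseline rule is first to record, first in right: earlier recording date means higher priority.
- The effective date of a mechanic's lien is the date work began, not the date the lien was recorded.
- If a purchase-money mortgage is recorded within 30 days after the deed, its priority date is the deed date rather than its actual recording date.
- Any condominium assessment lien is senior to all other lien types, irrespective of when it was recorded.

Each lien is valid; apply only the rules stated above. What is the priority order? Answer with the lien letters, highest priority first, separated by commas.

Adjusting effective dates: A relates back to the deed date 30 June 2015; D is treated as recorded 20 February 2014, the work-commencement date.
As a condominium assessment lien, C is senior to every other lien.
Remaining liens by effective date: D (20 February 2014), B (25 October 2014), E (15 April 2015), A (30 June 2015), F (6 January 2017).

C, D, B, E, A, F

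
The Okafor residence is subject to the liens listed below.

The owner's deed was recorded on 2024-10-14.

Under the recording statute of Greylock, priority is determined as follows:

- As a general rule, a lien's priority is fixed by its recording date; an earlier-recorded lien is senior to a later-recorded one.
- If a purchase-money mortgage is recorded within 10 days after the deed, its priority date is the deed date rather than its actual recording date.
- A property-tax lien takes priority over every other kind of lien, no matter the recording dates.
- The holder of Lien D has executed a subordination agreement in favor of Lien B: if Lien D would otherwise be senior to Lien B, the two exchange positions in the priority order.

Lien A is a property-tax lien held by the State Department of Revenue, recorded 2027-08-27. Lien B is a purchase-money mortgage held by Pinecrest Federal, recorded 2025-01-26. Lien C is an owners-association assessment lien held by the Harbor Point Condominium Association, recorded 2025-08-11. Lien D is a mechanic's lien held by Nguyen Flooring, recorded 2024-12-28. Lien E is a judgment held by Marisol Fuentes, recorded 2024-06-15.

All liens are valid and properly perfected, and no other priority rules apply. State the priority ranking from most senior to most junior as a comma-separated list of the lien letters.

Effective dates: B missed the 10-day window (104 days after the deed), so its recording date stands.
A, as a property-tax lien, has superpriority and ranks first.
Remaining liens by effective date: E (2024-06-15), D (2024-12-28), B (2025-01-26), C (2025-08-11).
D would otherwise be senior to B, so under the subordination agreement D and B exchange positions.

A, E, B, D, C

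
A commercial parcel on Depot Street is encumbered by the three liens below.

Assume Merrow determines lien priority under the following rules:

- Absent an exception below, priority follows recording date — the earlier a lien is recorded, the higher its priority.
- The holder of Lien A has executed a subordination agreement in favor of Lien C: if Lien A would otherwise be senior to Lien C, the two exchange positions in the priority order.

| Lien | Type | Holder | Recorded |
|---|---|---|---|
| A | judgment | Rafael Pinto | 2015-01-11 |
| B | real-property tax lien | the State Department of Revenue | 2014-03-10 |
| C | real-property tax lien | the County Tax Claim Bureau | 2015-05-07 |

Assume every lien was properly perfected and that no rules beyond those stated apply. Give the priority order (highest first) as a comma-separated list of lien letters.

Sorted by effective date: B (2014-03-10), A (2015-01-11), C (2015-05-07).
Because A would otherwise rank above C, the subordination swaps them.

B, C, A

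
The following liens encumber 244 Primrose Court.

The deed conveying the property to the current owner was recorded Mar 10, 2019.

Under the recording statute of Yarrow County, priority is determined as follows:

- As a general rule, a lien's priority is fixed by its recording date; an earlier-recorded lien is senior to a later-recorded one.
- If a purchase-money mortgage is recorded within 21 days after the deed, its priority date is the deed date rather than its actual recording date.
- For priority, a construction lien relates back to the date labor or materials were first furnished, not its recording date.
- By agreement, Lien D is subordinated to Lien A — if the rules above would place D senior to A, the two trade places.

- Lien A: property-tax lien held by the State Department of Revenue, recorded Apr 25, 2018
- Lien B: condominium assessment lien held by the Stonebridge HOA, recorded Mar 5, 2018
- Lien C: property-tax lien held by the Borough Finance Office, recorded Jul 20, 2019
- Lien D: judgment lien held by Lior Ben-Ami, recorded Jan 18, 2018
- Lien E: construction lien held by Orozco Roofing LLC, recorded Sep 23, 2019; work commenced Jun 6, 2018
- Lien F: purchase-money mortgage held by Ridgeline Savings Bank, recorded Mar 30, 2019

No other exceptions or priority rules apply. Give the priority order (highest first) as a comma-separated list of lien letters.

A, B, D, E, F, C

Effective dates: E relates back to Jun 6, 2018 (work commenced); F was recorded within the 21-day window, so its effective date is the deed date Mar 10, 2019.
Sorted by effective date: D (Jan 18, 2018), B (Mar 5, 2018), A (Apr 25, 2018), E (Jun 6, 2018), F (Mar 10, 2019), C (Jul 20, 2019).
D is senior to A before the subordination, so the two trade places.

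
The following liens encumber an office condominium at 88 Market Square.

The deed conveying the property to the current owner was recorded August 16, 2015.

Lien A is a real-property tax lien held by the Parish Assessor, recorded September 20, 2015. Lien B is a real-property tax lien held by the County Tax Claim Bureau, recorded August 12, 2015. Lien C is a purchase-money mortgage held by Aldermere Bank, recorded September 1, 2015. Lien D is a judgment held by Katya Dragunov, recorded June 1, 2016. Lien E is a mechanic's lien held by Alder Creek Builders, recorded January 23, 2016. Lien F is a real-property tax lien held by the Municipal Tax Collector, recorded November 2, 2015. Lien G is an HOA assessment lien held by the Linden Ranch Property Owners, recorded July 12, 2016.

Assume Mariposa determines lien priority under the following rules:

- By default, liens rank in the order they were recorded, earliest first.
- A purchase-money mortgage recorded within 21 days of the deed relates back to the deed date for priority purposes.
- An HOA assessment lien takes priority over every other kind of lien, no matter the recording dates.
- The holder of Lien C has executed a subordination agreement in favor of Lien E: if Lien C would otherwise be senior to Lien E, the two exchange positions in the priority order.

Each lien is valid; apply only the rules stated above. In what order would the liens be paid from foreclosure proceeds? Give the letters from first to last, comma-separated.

G, B, E, A, F, C, D

Adjusting effective dates: C's effective date is the deed date, August 16, 2015.
G is an HOA assessment lien, so it outranks all other liens regardless of date.
Remaining liens by effective date: B (August 12, 2015), C (August 16, 2015), A (September 20, 2015), F (November 2, 2015), E (January 23, 2016), D (June 1, 2016).
C would otherwise be senior to E, so under the subordination agreement C and E exchange positions.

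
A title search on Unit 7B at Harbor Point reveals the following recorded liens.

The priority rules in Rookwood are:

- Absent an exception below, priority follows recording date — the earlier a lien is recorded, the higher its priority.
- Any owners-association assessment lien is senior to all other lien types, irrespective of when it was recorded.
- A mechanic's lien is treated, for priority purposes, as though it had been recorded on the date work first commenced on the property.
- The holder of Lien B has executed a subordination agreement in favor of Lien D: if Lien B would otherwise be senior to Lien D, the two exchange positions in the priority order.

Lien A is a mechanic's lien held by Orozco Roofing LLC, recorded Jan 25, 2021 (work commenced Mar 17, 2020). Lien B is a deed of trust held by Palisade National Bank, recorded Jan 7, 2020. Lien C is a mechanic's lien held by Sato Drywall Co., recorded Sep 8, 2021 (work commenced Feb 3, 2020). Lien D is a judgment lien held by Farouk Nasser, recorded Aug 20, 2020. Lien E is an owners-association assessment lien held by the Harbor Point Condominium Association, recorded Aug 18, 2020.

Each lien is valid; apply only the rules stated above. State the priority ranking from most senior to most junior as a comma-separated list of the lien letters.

E, D, C, A, B

Effective dates: A is treated as recorded Mar 17, 2020, the work-commencement date; C's effective date is Feb 3, 2020, when work began.
As an owners-association assessment lien, E is senior to every other lien.
Remaining liens by effective date: B (Jan 7, 2020), C (Feb 3, 2020), A (Mar 17, 2020), D (Aug 20, 2020).
Because B would otherwise rank above D, the subordination swaps them.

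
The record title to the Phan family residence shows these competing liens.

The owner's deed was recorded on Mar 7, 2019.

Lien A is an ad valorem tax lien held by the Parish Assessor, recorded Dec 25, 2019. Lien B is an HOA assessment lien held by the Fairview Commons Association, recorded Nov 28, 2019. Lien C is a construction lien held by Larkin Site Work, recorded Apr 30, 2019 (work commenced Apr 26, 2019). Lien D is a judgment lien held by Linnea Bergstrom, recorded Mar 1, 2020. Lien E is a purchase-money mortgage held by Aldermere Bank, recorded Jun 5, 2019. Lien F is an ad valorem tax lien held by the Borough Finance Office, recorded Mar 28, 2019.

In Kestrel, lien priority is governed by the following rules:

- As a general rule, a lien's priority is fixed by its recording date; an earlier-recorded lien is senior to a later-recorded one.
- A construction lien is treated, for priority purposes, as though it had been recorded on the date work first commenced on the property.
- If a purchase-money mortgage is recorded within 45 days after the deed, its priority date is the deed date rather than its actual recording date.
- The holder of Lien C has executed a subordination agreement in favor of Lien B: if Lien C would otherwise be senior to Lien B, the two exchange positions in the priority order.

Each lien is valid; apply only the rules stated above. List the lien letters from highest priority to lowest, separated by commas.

Adjusting effective dates: C relates back to Apr 26, 2019 (work commenced); E missed the 45-day window (90 days after the deed), so its recording date stands.
Sorted by effective date: F (Mar 28, 2019), C (Apr 26, 2019), E (Jun 5, 2019), B (Nov 28, 2019), A (Dec 25, 2019), D (Mar 1, 2020).
C is senior to B before the subordination, so the two trade places.

F, B, E, C, A, D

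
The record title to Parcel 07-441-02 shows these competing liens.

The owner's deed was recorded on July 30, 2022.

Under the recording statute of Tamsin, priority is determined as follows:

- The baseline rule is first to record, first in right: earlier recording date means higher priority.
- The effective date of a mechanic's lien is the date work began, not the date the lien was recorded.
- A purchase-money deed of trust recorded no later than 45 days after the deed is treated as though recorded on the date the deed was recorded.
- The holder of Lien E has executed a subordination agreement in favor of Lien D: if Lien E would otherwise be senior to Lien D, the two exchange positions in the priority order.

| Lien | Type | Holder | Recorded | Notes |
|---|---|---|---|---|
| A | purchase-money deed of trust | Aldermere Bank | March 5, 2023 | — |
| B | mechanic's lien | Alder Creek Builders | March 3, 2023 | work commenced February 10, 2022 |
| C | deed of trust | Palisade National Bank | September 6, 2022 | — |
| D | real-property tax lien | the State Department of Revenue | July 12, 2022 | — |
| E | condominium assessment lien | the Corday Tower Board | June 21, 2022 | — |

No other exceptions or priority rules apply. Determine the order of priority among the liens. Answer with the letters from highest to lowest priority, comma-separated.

B, D, E, C, A

Adjusting effective dates: A was recorded 218 days after the deed, outside the 45-day window, so it keeps its recording date; B's effective date is February 10, 2022, when work began.
By effective date: B (February 10, 2022), E (June 21, 2022), D (July 12, 2022), C (September 6, 2022), A (March 5, 2023).
The subordination applies — E was senior to D — so E and D swap.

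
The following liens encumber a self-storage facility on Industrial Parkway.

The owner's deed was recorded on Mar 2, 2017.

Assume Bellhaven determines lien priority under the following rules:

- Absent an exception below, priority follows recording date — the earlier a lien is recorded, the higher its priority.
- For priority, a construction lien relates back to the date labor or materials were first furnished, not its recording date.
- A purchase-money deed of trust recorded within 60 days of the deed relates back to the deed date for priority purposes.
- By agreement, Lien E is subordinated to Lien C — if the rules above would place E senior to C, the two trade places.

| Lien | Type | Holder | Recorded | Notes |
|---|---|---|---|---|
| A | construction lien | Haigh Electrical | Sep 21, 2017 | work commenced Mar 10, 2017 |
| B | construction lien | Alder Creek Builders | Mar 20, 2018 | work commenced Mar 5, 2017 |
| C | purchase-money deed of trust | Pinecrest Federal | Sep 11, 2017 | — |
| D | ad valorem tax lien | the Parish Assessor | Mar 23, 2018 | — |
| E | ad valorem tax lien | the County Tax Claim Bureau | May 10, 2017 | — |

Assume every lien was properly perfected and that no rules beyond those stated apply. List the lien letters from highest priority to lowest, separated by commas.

Effective dates: A relates back to Mar 10, 2017 (work commenced); B is treated as recorded Mar 5, 2017, the work-commencement date; C missed the 60-day window (193 days after the deed), so its recording date stands.
Ordering by effective date: B (Mar 5, 2017), A (Mar 10, 2017), E (May 10, 2017), C (Sep 11, 2017), D (Mar 23, 2018).
Because E would otherwise rank above C, the subordination swaps them.

B, A, C, E, D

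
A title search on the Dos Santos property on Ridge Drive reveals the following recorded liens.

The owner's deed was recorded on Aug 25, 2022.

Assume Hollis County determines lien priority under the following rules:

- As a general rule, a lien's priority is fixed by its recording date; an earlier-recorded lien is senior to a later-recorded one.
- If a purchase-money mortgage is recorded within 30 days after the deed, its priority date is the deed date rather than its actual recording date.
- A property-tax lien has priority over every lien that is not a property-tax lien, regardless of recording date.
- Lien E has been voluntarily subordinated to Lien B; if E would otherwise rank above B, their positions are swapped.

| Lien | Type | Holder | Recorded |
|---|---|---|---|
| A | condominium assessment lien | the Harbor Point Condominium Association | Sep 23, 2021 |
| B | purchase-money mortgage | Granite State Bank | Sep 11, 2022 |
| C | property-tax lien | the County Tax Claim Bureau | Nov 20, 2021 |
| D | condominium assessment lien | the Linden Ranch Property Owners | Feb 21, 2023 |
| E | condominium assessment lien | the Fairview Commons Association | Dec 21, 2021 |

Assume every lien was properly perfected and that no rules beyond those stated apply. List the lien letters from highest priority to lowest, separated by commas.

First, effective dates: B relates back to the deed date Aug 25, 2022.
As a property-tax lien, C is senior to every other lien.
The other liens, earliest effective date first: A (Sep 23, 2021), E (Dec 21, 2021), B (Aug 25, 2022), D (Feb 21, 2023).
E would otherwise be senior to B, so under the subordination agreement E and B exchange positions.

C, A, B, E, D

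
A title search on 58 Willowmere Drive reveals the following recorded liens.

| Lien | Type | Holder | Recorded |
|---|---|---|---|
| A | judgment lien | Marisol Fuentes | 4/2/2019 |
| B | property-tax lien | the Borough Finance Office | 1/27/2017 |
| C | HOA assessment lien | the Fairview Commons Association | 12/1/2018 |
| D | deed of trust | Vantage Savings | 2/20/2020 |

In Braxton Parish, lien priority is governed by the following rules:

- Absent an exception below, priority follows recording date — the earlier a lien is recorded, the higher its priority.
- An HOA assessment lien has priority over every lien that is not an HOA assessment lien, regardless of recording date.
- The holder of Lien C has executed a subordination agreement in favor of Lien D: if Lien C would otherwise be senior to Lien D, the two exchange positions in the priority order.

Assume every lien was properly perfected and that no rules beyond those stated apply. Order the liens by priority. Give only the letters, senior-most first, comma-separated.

D, B, A, C

As an HOA assessment lien, C is senior to every other lien.
The other liens, earliest effective date first: B (1/27/2017), A (4/2/2019), D (2/20/2020).
C is senior to D before the subordination, so the two trade places.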